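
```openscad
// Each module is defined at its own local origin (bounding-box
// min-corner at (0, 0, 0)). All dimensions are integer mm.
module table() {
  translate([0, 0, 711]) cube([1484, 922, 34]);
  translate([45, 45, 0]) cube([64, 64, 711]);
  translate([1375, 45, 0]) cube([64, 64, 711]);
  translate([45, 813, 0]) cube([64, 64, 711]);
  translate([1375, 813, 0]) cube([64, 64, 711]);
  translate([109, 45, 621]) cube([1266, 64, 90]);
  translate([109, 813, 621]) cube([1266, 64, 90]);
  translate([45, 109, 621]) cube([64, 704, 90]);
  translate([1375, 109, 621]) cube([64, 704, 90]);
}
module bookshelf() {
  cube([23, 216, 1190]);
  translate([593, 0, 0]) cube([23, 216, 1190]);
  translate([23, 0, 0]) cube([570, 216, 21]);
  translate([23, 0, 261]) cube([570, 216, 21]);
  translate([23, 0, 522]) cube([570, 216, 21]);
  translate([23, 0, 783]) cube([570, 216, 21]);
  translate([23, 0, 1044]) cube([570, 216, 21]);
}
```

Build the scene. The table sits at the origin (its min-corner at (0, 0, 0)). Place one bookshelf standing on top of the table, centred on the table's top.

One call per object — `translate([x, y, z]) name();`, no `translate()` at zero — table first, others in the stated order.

table();
translate([434, 353, 745]) bookshelf();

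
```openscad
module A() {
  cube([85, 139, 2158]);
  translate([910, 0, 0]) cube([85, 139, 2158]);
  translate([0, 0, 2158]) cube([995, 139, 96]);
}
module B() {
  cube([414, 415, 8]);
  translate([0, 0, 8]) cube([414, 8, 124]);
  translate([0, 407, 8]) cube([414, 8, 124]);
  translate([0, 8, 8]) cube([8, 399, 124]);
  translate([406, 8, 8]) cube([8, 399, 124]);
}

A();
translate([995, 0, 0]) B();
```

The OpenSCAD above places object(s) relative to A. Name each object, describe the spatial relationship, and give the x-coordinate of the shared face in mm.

The door frame's +x face and the open box's −x face are both at x = 995 mm.

A is a door frame. B is an open box. The open box is against the door frame's +x side, with their −y faces flush. The x-coordinate of the shared face is 995 mm.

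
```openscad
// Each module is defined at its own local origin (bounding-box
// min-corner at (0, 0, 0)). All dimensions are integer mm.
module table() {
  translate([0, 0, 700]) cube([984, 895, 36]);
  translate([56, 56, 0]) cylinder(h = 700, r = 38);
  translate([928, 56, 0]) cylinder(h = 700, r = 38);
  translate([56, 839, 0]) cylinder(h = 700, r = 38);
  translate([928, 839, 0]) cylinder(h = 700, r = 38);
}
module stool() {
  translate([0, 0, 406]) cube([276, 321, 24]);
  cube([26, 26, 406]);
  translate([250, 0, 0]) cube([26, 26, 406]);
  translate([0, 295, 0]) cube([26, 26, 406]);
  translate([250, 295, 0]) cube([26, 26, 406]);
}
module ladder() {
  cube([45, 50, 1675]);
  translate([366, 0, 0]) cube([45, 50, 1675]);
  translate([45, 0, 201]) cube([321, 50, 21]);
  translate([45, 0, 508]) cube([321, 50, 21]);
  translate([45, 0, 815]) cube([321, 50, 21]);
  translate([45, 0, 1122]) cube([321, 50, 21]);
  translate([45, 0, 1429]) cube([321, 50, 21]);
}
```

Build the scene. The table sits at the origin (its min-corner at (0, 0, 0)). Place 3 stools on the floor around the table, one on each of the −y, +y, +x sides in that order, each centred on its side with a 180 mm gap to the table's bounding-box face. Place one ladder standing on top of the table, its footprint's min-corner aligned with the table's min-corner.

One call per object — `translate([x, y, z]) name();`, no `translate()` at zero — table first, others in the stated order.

table();
translate([354, -501, 0]) stool();
translate([354, 1075, 0]) stool();
translate([1164, 287, 0]) stool();
translate([0, 0, 736]) ladder();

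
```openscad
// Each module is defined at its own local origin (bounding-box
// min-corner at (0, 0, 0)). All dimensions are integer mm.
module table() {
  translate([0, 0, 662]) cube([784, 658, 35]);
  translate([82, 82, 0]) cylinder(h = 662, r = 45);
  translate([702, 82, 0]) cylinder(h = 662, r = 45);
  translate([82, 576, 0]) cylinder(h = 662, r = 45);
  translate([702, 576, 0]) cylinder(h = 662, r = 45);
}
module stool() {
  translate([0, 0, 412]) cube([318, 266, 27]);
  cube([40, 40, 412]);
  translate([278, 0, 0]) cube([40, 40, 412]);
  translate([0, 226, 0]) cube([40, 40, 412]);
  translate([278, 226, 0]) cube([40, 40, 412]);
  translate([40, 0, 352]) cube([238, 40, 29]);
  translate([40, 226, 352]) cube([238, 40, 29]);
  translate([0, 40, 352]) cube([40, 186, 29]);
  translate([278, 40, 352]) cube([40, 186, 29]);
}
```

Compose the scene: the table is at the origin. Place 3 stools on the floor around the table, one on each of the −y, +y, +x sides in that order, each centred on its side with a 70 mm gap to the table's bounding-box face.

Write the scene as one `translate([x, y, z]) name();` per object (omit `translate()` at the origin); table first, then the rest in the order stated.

table();
translate([233, -336, 0]) stool();
translate([233, 728, 0]) stool();
translate([854, 196, 0]) stool();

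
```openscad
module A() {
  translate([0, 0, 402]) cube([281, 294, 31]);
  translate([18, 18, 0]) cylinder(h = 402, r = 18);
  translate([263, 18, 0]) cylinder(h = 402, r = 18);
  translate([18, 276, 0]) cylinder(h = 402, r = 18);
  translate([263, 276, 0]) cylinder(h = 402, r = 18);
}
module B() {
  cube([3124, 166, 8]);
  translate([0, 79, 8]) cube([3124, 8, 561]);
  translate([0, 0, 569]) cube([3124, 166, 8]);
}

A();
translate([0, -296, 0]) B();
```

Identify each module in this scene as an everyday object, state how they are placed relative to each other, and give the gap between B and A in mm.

The I-beam's nearest face is 130 mm from the stool's −y face.

A is a stool. B is an I-beam. The I-beam is on the floor beside the stool on its −y side. The gap between the I-beam and the stool is 130 mm.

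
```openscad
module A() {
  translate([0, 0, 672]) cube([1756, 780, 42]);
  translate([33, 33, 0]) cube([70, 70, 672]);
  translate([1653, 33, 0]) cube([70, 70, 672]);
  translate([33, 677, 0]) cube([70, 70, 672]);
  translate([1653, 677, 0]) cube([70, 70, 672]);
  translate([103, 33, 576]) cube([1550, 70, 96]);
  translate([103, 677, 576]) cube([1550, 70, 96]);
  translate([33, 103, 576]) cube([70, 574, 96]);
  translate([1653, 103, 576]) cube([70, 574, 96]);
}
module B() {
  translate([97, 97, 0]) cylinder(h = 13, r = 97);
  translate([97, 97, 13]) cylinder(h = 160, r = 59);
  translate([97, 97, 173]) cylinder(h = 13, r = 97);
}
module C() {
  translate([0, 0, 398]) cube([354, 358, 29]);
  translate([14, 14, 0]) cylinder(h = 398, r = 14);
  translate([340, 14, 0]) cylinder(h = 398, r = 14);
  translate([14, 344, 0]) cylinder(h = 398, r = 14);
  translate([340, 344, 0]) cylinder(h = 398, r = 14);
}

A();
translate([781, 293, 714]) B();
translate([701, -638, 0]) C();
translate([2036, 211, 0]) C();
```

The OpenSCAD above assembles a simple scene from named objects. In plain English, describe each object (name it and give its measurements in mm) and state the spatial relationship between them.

A is a table with a 1756×780 mm rectangular top, 42 mm thick, top surface at z = 714 mm, supported by four 70×70 mm square legs, each inset 33 mm from the nearest pair of top edges, running from the floor. Four apron rails, 70 mm thick and 96 mm tall, run between adjacent legs with their top edges flush with the underside of the top and their outer faces flush with the legs' outer faces.

B is a spool: two coaxial disc flanges of radius 97 mm and thickness 13 mm, joined by a core cylinder of radius 59 mm and height 160 mm. The lower flange rests on z = 0 and the three cylinders share a vertical axis.

C is a four-legged stool. The seat is a 354×358×29 mm slab whose top surface is at z = 427 mm; four round legs, each 28 mm in diameter, run from the floor (z = 0) to the underside of the seat, each leg's axis is inset half a diameter from the nearest pair of seat edges (so the leg's bounding box is flush with the corner).

The spool is on top of the table, centred. Two stools sit around the table at the −y, +x sides.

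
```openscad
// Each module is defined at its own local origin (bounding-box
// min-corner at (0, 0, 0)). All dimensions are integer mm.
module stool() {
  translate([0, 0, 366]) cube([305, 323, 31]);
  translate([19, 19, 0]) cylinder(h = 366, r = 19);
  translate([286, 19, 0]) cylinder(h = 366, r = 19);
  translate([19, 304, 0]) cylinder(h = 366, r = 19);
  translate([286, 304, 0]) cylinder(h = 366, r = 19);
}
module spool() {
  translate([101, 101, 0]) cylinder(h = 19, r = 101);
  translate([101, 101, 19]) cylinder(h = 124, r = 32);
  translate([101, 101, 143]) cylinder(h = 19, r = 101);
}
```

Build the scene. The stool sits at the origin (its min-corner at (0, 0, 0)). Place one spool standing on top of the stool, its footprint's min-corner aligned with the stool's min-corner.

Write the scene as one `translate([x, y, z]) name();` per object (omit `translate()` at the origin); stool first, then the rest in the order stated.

stool();
translate([0, 0, 397]) spool();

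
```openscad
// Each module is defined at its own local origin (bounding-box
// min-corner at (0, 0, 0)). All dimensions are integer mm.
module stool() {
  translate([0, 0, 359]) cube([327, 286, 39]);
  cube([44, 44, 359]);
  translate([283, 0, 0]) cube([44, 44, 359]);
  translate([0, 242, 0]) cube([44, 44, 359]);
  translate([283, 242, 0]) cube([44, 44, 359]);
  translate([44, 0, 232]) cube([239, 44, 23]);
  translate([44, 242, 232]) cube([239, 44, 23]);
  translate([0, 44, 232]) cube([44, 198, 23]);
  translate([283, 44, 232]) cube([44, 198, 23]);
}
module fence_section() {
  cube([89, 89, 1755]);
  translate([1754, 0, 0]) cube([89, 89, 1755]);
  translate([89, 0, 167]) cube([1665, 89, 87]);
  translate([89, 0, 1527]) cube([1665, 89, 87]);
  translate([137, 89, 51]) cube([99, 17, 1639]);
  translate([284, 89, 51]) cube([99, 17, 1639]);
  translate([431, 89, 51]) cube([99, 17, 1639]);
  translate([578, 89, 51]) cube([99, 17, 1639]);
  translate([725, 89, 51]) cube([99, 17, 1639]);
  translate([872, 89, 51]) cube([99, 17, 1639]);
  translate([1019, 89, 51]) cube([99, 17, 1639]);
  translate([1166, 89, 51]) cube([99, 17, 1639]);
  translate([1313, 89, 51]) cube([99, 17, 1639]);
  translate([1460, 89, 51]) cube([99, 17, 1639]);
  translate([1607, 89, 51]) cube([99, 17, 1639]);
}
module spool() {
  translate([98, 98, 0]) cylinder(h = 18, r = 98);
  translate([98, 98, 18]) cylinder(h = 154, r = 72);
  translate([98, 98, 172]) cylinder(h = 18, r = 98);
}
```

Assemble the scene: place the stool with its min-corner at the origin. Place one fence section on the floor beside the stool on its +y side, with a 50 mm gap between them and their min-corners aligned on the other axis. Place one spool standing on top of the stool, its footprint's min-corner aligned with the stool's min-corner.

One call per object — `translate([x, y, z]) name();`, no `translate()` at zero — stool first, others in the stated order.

stool();
translate([0, 336, 0]) fence_section();
translate([0, 0, 398]) spool();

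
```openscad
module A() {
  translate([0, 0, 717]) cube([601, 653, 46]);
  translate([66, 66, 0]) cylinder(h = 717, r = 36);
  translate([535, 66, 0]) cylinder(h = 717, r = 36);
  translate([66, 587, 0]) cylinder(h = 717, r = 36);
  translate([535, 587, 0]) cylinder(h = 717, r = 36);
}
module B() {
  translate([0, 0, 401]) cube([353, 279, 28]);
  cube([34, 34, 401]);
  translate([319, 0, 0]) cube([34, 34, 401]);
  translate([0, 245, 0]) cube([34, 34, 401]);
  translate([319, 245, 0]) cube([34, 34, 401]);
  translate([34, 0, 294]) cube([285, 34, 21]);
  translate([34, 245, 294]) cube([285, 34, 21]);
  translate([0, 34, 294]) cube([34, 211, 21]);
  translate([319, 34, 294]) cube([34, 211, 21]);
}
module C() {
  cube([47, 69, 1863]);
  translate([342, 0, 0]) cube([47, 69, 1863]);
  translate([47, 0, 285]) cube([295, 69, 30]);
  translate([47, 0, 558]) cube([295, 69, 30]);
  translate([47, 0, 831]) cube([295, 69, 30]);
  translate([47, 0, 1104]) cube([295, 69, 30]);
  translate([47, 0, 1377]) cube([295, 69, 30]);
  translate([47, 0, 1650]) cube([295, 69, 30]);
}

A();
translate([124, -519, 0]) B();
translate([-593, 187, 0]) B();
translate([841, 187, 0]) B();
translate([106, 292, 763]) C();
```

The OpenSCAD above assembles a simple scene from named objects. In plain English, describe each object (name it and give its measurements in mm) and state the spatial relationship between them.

A is a rectangular dining table. The top is 601×653×46 mm with its upper surface at z = 763 mm. It stands on four round legs of 72 mm diameter, each leg's bounding box inset 30 mm from the nearest pair of top edges, running from the floor to the underside of the top.

B is a simple wooden stool: a rectangular seat 353 mm (x) by 279 mm (y), 28 mm thick, top face at z = 429 mm, on four square legs, each 34×34 mm in cross-section. The legs rest on z = 0, each flush with a corner of the seat. Four stretchers, 34 mm wide and 21 mm tall, connect adjacent legs with their undersides at z = 294 mm, each running between the inner faces of the legs it joins and aligned with the legs' outer faces on the other axis.

C is a straight ladder. Two 47×69 mm vertical rails, 1863 mm tall, stand 389 mm apart (outside-to-outside) with their front faces coplanar on the −y side. 6 rungs, each 69 mm deep and 30 mm tall, span between the inner faces of the rails, front faces flush with the rails. The lowest rung's underside is at z = 285 mm and rungs are spaced 273 mm apart (underside to underside).

Three stools sit around the table at the −y, −x, +x sides. The ladder is on top of the table, centred.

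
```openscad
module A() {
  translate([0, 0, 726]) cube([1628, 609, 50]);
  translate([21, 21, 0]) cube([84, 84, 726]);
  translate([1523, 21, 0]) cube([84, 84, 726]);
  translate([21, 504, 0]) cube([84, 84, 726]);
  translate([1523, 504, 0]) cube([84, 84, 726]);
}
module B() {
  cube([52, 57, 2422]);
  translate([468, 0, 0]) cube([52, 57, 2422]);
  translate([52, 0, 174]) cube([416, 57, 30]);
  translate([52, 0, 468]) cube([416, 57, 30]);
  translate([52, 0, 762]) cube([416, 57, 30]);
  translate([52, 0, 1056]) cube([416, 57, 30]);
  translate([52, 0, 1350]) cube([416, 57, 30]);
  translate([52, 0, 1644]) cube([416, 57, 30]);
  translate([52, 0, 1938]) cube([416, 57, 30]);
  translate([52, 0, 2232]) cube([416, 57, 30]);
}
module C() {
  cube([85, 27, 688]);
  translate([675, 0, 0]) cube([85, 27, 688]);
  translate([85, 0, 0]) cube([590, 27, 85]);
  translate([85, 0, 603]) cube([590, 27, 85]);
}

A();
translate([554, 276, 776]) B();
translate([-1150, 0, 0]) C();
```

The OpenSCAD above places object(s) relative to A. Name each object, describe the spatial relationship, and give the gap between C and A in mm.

The picture frame's nearest face is 390 mm from the table's −x face.

A is a table. B is a ladder. C is a picture frame. The ladder is on top of the table, centred. The picture frame is on the floor beside the table on its −x side. The gap between the picture frame and the table is 390 mm.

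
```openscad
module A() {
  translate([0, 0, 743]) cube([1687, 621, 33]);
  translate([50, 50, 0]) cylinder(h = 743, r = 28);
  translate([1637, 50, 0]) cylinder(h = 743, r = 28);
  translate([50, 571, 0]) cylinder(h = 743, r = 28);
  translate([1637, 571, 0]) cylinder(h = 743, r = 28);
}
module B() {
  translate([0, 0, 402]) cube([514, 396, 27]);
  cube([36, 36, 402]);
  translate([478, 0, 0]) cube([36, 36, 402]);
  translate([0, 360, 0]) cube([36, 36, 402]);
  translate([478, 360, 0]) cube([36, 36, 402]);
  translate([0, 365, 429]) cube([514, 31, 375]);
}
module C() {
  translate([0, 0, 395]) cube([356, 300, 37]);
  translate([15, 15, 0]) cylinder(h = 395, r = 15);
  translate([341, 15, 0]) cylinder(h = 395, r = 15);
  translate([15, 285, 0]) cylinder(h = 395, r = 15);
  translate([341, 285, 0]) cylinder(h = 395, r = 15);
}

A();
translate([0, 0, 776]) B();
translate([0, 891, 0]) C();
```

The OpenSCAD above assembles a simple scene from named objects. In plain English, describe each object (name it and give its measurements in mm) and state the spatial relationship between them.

A is a rectangular dining table. The top is 1687×621×33 mm with its upper surface at z = 776 mm. It stands on four round legs of 56 mm diameter, each leg's bounding box inset 22 mm from the nearest pair of top edges, running from the floor to the underside of the top.

B is a chair: 514×396 mm seat, 27 mm thick, top at z = 429 mm, on four 36 mm square corner legs flush with the seat edges. A 31 mm thick backrest slab spans the full seat width, extending 375 mm above the seat top, its back face flush with the seat's +y edge.

C is a four-legged stool. The seat is 356×300 mm, 37 mm thick, top at z = 432 mm. It stands on four round legs, each 30 mm in diameter, from z = 0 to the seat underside, each leg's axis is inset half a diameter from the nearest pair of seat edges (so the leg's bounding box is flush with the corner).

The chair is on top of the table. The stool is on the floor beside the table on its +y side.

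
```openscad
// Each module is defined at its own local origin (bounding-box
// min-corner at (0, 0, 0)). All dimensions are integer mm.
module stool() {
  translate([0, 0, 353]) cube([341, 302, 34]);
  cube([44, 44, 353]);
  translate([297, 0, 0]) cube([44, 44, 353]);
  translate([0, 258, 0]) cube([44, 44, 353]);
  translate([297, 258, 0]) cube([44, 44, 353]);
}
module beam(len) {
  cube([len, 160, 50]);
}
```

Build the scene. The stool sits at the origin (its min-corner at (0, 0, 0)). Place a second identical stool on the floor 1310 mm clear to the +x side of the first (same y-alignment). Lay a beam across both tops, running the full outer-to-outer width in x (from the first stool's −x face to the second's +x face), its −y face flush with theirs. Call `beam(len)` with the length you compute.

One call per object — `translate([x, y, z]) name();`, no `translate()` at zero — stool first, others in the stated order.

stool();
translate([1651, 0, 0]) stool();
translate([0, 0, 387]) beam(1992);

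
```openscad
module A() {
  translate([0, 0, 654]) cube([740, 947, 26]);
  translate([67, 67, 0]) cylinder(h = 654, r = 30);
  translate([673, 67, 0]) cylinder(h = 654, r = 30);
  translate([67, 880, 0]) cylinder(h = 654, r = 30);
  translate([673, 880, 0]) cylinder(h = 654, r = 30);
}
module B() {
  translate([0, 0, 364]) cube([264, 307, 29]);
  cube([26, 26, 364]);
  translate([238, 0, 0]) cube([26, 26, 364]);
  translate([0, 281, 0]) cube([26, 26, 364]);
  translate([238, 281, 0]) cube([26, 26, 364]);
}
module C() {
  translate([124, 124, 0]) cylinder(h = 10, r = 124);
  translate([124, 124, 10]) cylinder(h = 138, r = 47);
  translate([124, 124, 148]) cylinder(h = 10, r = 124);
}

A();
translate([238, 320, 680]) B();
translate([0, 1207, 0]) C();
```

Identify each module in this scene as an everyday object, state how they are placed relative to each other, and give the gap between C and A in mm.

A is a table. B is a stool. C is a spool. The stool is on top of the table, centred. The spool is on the floor beside the table on its +y side. The gap between the spool and the table is 260 mm.

The spool's nearest face is 260 mm from the table's +y face.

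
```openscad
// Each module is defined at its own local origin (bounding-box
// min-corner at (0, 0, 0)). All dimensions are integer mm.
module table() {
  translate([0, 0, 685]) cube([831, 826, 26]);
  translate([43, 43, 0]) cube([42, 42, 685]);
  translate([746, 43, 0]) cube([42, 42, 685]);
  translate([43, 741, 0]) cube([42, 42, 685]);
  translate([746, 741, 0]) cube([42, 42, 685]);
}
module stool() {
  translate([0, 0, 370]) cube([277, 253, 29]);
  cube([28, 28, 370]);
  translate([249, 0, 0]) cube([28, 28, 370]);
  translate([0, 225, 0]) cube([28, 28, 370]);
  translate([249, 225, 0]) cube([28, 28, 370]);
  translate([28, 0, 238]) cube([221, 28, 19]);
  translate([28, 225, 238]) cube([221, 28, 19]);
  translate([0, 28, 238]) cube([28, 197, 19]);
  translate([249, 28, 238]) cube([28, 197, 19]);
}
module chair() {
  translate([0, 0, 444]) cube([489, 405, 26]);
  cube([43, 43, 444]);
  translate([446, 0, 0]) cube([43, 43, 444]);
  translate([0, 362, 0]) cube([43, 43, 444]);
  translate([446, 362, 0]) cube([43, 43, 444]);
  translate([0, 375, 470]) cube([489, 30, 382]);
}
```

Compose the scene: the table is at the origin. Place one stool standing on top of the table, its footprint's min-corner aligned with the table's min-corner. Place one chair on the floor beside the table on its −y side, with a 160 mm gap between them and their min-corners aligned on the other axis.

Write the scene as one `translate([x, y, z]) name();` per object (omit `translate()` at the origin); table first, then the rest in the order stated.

table();
translate([0, 0, 711]) stool();
translate([0, -565, 0]) chair();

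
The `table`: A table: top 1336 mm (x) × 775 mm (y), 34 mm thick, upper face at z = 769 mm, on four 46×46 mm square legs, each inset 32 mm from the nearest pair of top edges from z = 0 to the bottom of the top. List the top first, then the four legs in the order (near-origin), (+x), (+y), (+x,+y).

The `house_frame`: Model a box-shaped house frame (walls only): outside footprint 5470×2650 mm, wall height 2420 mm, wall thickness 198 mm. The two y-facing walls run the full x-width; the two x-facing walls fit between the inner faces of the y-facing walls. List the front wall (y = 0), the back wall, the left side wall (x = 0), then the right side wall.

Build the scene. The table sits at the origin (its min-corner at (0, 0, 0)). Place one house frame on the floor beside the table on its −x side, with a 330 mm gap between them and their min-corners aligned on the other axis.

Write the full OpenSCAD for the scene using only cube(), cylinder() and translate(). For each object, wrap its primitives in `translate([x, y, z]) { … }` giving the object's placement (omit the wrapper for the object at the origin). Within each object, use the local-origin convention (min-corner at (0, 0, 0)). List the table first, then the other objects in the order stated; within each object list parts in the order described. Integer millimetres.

translate([0, 0, 735]) cube([1336, 775, 34]);
translate([32, 32, 0]) cube([46, 46, 735]);
translate([1258, 32, 0]) cube([46, 46, 735]);
translate([32, 697, 0]) cube([46, 46, 735]);
translate([1258, 697, 0]) cube([46, 46, 735]);
translate([-5800, 0, 0]) {
  cube([5470, 198, 2420]);
  translate([0, 2452, 0]) cube([5470, 198, 2420]);
  translate([0, 198, 0]) cube([198, 2254, 2420]);
  translate([5272, 198, 0]) cube([198, 2254, 2420]);
}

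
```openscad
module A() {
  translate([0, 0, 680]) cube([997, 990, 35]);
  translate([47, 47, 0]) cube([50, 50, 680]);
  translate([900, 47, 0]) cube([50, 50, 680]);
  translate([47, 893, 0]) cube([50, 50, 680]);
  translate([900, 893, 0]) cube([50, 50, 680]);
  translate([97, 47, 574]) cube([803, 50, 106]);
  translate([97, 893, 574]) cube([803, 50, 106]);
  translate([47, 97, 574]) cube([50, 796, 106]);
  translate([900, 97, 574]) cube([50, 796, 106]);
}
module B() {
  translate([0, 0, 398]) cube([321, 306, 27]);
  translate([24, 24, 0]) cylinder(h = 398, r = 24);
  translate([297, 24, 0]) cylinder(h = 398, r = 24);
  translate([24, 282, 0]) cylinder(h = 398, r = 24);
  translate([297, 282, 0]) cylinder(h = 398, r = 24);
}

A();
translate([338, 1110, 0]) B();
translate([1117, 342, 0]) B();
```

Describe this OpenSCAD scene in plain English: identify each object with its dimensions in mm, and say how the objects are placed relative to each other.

A is a table with a 997×990 mm rectangular top, 35 mm thick, top surface at z = 715 mm, supported by four 50×50 mm square legs, each inset 47 mm from the nearest pair of top edges, running from the floor. Four apron rails, 50 mm thick and 106 mm tall, run between adjacent legs with their top edges flush with the underside of the top and their outer faces flush with the legs' outer faces.

B is a four-legged stool. The seat is 321×306 mm, 27 mm thick, top at z = 425 mm. It stands on four round legs, each 48 mm in diameter, from z = 0 to the seat underside, each leg's axis is inset half a diameter from the nearest pair of seat edges (so the leg's bounding box is flush with the corner).

Two stools sit around the table at the +y, +x sides.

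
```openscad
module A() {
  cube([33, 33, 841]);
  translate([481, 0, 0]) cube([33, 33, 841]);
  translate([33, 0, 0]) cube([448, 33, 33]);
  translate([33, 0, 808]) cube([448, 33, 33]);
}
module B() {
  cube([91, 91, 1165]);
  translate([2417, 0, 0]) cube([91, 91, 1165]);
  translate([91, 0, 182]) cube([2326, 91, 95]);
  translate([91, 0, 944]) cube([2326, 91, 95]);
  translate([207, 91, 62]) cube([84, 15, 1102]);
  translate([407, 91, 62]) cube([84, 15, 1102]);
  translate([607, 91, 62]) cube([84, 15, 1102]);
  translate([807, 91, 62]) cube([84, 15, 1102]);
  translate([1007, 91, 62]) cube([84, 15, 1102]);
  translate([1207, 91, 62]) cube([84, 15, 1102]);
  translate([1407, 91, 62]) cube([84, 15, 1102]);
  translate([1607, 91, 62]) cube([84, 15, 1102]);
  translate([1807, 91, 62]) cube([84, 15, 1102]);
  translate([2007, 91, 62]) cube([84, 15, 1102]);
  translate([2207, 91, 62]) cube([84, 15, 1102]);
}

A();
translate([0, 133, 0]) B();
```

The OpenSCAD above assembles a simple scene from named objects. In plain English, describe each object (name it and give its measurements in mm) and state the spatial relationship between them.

A is a rectangular picture frame lying in the x–z plane (depth along y). The opening is 448 mm wide (x) by 775 mm tall (z), surrounded by a border 33 mm wide on all four sides. The frame is 33 mm deep and is made of two full-height vertical stiles with two horizontal rails fitted between them.

B is a fence section. Two 91×91 mm posts, 1165 mm tall, stand on the floor with a clear span of 2326 mm between their inner faces. Two horizontal rails of 91×95 mm section span the gap between the posts with their undersides at z = 182 mm and z = 944 mm, flush with the posts' −y face. 11 pickets, each 84 mm wide, 15 mm thick and 1102 mm tall, are fixed to the +y face of the rails with their bottoms at z = 62 mm, evenly spaced across the span with equal gaps (rounded down to the nearest mm) at the −x end and between each pair — any rounding remainder accumulates at the +x end.

The fence section is on the floor beside the picture frame on its +y side.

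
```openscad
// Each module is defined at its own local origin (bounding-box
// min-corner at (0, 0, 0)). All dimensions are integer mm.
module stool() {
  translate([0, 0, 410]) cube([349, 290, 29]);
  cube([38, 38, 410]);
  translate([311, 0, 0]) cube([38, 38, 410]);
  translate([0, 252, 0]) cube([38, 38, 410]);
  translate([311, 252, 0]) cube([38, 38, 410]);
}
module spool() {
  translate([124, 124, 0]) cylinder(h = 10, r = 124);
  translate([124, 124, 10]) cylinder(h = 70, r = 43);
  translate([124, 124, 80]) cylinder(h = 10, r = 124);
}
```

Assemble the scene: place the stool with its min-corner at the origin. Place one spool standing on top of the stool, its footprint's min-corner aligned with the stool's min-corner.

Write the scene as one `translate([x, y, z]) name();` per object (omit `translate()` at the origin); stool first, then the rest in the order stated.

stool();
translate([0, 0, 439]) spool();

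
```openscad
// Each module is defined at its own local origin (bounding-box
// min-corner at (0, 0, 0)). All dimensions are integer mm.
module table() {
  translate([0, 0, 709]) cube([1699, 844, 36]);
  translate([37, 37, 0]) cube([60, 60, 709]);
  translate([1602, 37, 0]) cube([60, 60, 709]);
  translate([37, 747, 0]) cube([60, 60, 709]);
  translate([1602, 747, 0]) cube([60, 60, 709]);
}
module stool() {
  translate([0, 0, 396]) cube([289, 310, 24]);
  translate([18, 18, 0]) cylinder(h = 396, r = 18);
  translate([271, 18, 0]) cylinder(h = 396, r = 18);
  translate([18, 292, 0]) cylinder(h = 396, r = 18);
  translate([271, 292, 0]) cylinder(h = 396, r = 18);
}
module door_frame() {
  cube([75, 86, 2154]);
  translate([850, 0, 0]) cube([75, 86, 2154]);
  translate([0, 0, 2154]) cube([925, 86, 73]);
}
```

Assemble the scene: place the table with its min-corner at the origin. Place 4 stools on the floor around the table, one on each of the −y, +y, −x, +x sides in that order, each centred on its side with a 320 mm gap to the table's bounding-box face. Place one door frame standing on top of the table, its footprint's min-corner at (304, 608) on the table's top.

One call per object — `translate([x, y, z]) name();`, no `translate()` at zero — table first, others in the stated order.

table();
translate([705, -630, 0]) stool();
translate([705, 1164, 0]) stool();
translate([-609, 267, 0]) stool();
translate([2019, 267, 0]) stool();
translate([304, 608, 745]) door_frame();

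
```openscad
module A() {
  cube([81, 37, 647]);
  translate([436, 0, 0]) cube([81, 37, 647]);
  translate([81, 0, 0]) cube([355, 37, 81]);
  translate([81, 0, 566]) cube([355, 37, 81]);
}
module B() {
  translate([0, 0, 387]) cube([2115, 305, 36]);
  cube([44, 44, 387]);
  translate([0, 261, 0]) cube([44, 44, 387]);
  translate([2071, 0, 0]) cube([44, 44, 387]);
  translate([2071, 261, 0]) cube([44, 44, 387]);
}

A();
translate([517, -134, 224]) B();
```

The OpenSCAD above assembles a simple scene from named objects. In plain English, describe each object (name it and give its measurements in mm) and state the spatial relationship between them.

A is a picture frame with a 355×485 mm rectangular opening (x by z) and a uniform 81 mm border on every side. Frame depth is 37 mm along y. It is built from two vertical stiles running the full outside height and two horizontal rails spanning the gap between the stiles.

B is a bench: a 2115×305 mm seat slab, 36 mm thick, top at z = 423 mm, on four 44×44 mm square legs flush with the seat corners and standing on z = 0.

The bench is beside the picture frame with their tops flush at z = 647.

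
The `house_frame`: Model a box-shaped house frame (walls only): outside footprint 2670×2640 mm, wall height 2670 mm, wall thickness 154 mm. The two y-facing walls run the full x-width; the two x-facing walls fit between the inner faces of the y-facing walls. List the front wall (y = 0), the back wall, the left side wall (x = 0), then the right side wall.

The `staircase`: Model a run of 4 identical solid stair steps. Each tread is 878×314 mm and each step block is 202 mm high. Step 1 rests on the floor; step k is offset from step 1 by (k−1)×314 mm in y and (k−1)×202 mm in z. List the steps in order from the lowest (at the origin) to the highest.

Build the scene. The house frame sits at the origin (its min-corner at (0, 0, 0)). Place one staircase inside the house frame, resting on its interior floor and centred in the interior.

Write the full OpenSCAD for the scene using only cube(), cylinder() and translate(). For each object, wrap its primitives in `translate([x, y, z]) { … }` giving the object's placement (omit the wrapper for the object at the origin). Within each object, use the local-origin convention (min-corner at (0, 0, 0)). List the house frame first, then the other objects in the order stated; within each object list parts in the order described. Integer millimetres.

cube([2670, 154, 2670]);
translate([0, 2486, 0]) cube([2670, 154, 2670]);
translate([0, 154, 0]) cube([154, 2332, 2670]);
translate([2516, 154, 0]) cube([154, 2332, 2670]);
translate([896, 692, 0]) {
  cube([878, 314, 202]);
  translate([0, 314, 202]) cube([878, 314, 202]);
  translate([0, 628, 404]) cube([878, 314, 202]);
  translate([0, 942, 606]) cube([878, 314, 202]);
}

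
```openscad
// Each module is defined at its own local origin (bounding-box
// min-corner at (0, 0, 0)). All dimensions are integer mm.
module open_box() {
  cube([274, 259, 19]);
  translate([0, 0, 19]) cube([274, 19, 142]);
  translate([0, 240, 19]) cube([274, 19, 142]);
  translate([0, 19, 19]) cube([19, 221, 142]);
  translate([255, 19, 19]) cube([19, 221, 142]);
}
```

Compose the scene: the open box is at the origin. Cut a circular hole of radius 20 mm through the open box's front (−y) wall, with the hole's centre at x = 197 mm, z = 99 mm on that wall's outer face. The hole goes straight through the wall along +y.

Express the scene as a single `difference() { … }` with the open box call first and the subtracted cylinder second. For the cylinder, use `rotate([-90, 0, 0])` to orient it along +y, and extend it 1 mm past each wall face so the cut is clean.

difference() {
  open_box();
  translate([197, -1, 99]) rotate([-90, 0, 0]) cylinder(h = 21, r = 20);
}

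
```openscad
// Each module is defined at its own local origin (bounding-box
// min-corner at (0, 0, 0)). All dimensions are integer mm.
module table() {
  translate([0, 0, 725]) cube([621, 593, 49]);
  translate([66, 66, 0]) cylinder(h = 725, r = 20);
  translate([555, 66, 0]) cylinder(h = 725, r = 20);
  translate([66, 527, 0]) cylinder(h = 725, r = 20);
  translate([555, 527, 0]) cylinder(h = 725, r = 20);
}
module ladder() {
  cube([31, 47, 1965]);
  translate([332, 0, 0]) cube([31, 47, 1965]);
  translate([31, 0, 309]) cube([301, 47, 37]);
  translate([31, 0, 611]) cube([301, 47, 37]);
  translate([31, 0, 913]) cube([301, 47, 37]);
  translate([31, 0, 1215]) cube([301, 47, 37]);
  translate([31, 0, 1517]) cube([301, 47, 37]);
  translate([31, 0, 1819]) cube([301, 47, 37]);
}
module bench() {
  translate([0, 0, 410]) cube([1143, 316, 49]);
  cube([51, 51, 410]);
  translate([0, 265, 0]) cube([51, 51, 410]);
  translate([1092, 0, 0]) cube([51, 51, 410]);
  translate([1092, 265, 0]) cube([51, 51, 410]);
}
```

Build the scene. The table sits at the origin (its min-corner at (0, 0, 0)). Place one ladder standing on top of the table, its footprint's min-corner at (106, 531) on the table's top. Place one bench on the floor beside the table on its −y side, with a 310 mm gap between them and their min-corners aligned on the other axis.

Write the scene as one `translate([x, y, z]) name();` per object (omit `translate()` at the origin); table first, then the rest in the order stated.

table();
translate([106, 531, 774]) ladder();
translate([0, -626, 0]) bench();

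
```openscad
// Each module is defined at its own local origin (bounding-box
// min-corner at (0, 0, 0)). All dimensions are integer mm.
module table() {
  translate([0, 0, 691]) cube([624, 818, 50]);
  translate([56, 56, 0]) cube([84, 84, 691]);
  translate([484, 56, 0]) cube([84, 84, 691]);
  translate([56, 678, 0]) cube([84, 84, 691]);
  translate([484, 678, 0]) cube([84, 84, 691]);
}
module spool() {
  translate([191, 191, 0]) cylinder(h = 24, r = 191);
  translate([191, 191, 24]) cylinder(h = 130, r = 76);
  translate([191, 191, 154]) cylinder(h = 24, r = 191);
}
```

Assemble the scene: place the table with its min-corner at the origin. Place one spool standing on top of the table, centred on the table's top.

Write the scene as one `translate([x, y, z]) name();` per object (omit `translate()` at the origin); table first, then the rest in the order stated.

table();
translate([121, 218, 741]) spool();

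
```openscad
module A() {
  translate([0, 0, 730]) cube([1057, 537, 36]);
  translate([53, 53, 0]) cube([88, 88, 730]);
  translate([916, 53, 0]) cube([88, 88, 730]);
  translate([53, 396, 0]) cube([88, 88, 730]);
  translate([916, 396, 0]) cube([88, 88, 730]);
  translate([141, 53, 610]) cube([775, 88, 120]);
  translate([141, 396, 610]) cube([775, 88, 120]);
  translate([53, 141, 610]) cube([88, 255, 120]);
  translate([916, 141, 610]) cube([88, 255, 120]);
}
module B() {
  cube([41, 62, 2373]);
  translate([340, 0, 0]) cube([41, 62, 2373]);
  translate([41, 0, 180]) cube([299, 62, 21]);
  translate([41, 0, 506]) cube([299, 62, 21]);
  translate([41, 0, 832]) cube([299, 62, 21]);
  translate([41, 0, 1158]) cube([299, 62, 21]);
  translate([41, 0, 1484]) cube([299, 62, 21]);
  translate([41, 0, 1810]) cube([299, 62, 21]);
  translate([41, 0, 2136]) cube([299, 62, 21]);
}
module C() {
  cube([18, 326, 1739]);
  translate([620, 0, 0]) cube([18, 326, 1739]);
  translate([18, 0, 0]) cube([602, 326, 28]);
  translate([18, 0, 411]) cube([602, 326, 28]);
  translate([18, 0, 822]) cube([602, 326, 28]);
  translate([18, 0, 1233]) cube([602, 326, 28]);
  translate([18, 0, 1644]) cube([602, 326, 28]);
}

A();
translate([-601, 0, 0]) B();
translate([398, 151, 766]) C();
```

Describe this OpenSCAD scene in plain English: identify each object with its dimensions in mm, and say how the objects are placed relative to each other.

A is a table: top 1057 mm (x) × 537 mm (y), 36 mm thick, upper face at z = 766 mm, on four 88×88 mm square legs, each inset 53 mm from the nearest pair of top edges, running from z = 0 to the bottom of the top. Four apron rails, 88 mm thick and 120 mm tall, run between adjacent legs with their top edges flush with the underside of the top and their outer faces flush with the legs' outer faces.

B is a wooden ladder with two side rails of 41×62 mm section and 2373 mm height, set 381 mm apart overall. Between them run 7 rectangular rungs (62 mm deep, 21 mm thick), front faces flush with the rails' −y face. The bottom of the first rung is 180 mm above the floor and each subsequent rung is 326 mm higher than the one below.

C is an open bookshelf. Two side panels, each 18 mm thick, 326 mm deep and 1739 mm tall, stand 638 mm apart (outside-to-outside). Between them sit 5 shelves, each 28 mm thick and 326 mm deep, spanning the full gap between the sides. The bottom shelf rests on the floor (its underside at z = 0) and the clear gap between one shelf's top and the next shelf's underside is 383 mm.

The ladder is on the floor beside the table on its −x side. The bookshelf is on top of the table.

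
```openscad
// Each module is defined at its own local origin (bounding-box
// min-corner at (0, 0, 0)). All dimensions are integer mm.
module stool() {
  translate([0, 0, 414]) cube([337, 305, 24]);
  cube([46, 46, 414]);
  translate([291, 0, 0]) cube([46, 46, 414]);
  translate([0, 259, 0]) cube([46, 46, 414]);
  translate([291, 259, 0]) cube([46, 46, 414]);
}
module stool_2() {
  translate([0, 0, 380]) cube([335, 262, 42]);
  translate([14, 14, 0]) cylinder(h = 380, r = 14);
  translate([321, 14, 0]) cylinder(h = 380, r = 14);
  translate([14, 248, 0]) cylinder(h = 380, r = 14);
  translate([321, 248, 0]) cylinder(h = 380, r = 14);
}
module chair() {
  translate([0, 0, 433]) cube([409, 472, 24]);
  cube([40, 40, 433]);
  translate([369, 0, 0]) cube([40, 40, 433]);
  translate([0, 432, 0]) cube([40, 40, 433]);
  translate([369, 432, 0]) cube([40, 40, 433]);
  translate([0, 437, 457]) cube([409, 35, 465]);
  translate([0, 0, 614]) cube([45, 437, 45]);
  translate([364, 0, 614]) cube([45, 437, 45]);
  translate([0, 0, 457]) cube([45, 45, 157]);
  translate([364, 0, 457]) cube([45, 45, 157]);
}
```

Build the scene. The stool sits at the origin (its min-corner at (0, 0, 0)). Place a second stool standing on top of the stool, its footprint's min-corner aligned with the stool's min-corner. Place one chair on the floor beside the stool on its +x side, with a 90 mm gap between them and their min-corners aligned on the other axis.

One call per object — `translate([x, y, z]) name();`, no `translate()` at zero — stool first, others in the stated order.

stool();
translate([0, 0, 438]) stool_2();
translate([427, 0, 0]) chair();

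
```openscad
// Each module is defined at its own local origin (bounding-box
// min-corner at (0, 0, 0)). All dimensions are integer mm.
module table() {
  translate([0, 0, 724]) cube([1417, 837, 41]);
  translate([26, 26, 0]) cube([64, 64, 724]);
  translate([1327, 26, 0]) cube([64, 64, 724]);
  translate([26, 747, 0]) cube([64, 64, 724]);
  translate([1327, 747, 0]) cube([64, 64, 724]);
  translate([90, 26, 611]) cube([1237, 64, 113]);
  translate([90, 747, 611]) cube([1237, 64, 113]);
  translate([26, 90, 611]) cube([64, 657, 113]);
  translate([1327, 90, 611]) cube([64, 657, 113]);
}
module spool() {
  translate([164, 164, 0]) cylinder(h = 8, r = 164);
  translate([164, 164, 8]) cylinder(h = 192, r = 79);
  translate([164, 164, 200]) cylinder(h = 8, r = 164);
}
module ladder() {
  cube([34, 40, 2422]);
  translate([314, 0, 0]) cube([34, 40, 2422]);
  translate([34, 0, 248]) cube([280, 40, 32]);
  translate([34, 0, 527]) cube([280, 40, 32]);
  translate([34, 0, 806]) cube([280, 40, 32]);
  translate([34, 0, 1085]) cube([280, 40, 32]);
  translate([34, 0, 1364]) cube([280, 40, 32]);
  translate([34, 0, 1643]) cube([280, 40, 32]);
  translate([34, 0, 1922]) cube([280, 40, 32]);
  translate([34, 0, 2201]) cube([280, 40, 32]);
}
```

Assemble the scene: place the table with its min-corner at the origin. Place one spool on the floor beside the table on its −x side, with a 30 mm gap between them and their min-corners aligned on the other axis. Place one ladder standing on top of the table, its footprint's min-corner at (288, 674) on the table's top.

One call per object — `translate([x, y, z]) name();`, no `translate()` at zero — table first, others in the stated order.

table();
translate([-358, 0, 0]) spool();
translate([288, 674, 765]) ladder();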